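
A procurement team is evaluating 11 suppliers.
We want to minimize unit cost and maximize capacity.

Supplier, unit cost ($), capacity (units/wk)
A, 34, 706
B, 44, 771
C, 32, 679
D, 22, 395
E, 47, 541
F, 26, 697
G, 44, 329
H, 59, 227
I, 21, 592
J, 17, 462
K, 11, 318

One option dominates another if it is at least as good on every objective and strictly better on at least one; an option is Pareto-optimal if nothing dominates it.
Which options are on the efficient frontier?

A, B, F, I, J, K

A: not dominated.
B: not dominated (best capacity).
C: dominated by F (unit cost 26≤32, capacity 697≥679).
D: dominated by I (unit cost 21≤22, capacity 592≥395).
E: dominated by A (unit cost 34≤47, capacity 706≥541).
F: not dominated.
G: dominated by A (unit cost 34≤44, capacity 706≥329).
H: dominated by A (unit cost 34≤59, capacity 706≥227).
I: not dominated.
J: not dominated.
K: not dominated (best unit cost).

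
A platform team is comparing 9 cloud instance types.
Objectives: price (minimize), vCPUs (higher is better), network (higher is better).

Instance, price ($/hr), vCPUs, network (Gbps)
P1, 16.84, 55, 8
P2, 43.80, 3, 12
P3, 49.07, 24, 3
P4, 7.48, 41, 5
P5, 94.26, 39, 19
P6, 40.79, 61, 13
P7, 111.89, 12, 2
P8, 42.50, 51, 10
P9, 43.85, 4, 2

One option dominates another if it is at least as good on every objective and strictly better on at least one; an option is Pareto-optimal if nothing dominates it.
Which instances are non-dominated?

P1: not dominated.
P2: dominated by P6 (price 40.79≤43.80, vCPUs 61≥3, network 13≥12).
P3: dominated by P1 (price 16.84≤49.07, vCPUs 55≥24, network 8≥3).
P4: not dominated (best price).
P5: not dominated (best network).
P6: not dominated (best vCPUs).
P7: dominated by P1 (price 16.84≤111.89, vCPUs 55≥12, network 8≥2).
P8: dominated by P6 (price 40.79≤42.50, vCPUs 61≥51, network 13≥10).
P9: dominated by P1 (price 16.84≤43.85, vCPUs 55≥4, network 8≥2).

P1, P4, P5, P6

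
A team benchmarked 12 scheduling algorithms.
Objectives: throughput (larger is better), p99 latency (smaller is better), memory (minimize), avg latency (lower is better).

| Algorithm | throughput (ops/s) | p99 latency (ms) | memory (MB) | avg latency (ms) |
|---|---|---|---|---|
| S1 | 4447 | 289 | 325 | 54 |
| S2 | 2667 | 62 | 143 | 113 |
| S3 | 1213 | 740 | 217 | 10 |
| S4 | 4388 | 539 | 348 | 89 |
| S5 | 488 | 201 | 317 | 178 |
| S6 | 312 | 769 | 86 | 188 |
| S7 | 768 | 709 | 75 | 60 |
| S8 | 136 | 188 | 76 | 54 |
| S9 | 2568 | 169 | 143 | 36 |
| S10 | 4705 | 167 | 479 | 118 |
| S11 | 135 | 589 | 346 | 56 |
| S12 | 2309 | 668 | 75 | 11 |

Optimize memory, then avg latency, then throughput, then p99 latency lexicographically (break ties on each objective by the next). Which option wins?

S12

First minimize memory: best is 75, kept {S7, S12}.
Then minimize avg latency: best is 11, kept {S12}.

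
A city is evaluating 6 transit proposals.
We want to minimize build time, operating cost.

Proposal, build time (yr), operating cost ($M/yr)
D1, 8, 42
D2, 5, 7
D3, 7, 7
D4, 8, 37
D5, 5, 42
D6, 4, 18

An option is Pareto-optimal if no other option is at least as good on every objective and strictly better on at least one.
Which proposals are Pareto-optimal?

D2, D6

D1: dominated by D2 (build time 5≤8, operating cost 7≤42).
D2: not dominated.
D3: dominated by D2 (build time 5≤7, operating cost 7≤7).
D4: dominated by D2 (build time 5≤8, operating cost 7≤37).
D5: dominated by D2 (build time 5≤5, operating cost 7≤42).
D6: not dominated (best build time).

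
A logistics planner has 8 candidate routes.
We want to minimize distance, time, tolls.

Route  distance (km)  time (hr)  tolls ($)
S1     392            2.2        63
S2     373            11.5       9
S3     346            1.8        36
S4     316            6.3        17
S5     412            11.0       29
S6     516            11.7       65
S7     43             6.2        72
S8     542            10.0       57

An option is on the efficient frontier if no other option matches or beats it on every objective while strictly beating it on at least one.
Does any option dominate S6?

S1 vs S6: distance 392≤516, time 2.2≤11.7, tolls 63≤65 — S1 is at least as good on every objective and strictly better on at least one, so S1 dominates S6.

Yes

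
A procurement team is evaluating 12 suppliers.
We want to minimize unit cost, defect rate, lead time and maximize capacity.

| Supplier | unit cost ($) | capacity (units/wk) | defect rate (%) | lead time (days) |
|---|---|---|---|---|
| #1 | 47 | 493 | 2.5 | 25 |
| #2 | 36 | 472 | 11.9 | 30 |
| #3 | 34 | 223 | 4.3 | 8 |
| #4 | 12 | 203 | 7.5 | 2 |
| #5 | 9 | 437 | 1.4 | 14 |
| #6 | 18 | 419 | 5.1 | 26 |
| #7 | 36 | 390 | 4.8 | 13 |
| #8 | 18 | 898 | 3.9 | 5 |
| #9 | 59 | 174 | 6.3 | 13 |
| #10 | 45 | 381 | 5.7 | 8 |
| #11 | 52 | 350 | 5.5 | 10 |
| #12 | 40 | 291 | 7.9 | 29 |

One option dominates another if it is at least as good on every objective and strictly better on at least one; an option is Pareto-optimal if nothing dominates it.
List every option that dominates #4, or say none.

#1: worse on unit cost (47 vs 12).
#2: worse on unit cost (36 vs 12).
#3: worse on unit cost (34 vs 12).
#5: worse on lead time (14 vs 2).
#6: worse on unit cost (18 vs 12).
#7: worse on unit cost (36 vs 12).
#8: worse on unit cost (18 vs 12).
#9: worse on unit cost (59 vs 12).
#10: worse on unit cost (45 vs 12).
#11: worse on unit cost (52 vs 12).
#12: worse on unit cost (40 vs 12).
No option dominates #4.

none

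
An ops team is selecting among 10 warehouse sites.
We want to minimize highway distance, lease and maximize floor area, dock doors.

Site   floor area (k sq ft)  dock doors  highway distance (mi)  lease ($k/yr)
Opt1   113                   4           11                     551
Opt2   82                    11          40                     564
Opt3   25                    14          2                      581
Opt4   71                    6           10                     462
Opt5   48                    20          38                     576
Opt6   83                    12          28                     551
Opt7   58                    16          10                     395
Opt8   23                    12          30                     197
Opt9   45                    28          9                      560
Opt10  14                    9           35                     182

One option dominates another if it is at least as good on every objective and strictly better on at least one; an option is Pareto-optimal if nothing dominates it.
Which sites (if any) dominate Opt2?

Opt6: floor area 83≥82, dock doors 12≥11, highway distance 28≤40, lease 551≤564 — dominates Opt2.
Others (Opt1, Opt3, Opt4, Opt5, Opt7, Opt8, Opt9, Opt10) are each worse than Opt2 on at least one objective.

Opt6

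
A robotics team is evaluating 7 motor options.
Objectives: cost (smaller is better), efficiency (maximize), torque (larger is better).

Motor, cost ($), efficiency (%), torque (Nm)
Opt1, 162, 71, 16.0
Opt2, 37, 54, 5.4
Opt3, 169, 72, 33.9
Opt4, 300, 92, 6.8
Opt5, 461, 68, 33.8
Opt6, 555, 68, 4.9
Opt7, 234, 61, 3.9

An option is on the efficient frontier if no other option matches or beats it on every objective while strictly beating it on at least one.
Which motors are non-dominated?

Opt1: not dominated.
Opt2: not dominated (best cost).
Opt3: not dominated (best torque).
Opt4: not dominated (best efficiency).
Opt5: dominated by Opt3 (cost 169≤461, efficiency 72≥68, torque 33.9≥33.8).
Opt6: dominated by Opt1 (cost 162≤555, efficiency 71≥68, torque 16.0≥4.9).
Opt7: dominated by Opt1 (cost 162≤234, efficiency 71≥61, torque 16.0≥3.9).

Opt1, Opt2, Opt3, Opt4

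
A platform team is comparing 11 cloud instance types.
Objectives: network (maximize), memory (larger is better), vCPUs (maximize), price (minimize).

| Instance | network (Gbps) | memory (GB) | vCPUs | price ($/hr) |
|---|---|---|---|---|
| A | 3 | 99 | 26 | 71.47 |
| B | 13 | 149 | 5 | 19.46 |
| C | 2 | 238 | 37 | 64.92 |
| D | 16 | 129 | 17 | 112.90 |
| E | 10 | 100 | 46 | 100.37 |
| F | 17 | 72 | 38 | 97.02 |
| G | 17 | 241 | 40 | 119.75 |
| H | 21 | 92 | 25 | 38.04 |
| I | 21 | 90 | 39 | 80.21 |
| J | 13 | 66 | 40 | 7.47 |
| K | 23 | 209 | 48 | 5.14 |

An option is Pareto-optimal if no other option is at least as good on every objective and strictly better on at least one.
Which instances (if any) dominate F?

I: network 21≥17, memory 90≥72, vCPUs 39≥38, price 80.21≤97.02 — dominates F.
K: network 23≥17, memory 209≥72, vCPUs 48≥38, price 5.14≤97.02 — dominates F.
Others (A, B, C, D, E, G, H, J) are each worse than F on at least one objective.

I, K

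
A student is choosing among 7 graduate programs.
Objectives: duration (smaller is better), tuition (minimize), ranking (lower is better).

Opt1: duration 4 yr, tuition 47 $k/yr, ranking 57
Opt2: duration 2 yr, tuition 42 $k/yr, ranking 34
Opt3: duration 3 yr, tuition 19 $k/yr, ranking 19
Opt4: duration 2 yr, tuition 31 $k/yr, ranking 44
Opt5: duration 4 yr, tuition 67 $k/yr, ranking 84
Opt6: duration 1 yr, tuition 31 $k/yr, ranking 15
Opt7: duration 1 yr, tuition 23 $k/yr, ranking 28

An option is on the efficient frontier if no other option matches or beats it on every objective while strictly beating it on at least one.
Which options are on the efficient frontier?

Opt3, Opt6, Opt7

Opt1: dominated by Opt2 (duration 2≤4, tuition 42≤47, ranking 34≤57).
Opt2: dominated by Opt6 (duration 1≤2, tuition 31≤42, ranking 15≤34).
Opt3: not dominated (best tuition).
Opt4: dominated by Opt6 (duration 1≤2, tuition 31≤31, ranking 15≤44).
Opt5: dominated by Opt1 (duration 4≤4, tuition 47≤67, ranking 57≤84).
Opt6: not dominated (best ranking).
Opt7: not dominated.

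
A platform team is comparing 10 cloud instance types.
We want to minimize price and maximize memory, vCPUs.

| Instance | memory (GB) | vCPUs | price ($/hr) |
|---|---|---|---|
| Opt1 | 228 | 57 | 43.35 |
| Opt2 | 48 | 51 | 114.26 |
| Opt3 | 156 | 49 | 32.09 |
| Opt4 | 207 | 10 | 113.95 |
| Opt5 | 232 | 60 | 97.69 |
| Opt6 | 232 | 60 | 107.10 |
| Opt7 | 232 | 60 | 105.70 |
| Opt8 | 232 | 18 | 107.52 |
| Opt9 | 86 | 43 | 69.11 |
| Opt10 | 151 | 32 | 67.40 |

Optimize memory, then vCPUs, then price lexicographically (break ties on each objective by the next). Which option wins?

Opt5

First maximize memory: best is 232, kept {Opt5, Opt6, Opt7, Opt8}.
Then maximize vCPUs: best is 60, kept {Opt5, Opt6, Opt7}.
Then minimize price: best is 97.69, kept {Opt5}.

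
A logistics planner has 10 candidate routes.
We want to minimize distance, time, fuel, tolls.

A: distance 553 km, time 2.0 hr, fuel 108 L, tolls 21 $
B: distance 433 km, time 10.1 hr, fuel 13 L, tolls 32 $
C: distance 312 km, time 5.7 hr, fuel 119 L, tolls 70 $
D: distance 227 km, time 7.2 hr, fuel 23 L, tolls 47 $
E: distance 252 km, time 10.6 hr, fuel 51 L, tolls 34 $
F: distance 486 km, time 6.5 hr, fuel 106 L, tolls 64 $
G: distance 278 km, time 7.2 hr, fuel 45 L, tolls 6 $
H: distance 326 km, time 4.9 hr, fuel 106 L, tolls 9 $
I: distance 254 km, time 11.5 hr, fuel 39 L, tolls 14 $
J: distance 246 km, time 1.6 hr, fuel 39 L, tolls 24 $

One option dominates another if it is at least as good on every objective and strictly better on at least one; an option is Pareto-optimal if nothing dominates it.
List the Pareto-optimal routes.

A, B, D, G, H, I, J

A: not dominated.
B: not dominated (best fuel).
C: dominated by J (distance 246≤312, time 1.6≤5.7, fuel 39≤119, tolls 24≤70).
D: not dominated (best distance).
E: dominated by J (distance 246≤252, time 1.6≤10.6, fuel 39≤51, tolls 24≤34).
F: dominated by H (distance 326≤486, time 4.9≤6.5, fuel 106≤106, tolls 9≤64).
G: not dominated (best tolls).
H: not dominated.
I: not dominated.
J: not dominated (best time).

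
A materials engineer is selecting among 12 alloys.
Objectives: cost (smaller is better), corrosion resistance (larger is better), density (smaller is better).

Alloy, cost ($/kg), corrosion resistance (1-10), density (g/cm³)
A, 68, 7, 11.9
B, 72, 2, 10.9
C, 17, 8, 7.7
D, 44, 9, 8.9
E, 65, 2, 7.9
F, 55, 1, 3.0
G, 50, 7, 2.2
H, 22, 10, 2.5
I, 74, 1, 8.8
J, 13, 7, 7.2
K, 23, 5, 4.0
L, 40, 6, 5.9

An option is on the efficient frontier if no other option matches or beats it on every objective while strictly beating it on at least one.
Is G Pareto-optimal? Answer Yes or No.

Yes

A: worse on cost (68 vs 50).
B: worse on cost (72 vs 50).
C: worse on density (7.7 vs 2.2).
D: worse on density (8.9 vs 2.2).
E: worse on cost (65 vs 50).
F: worse on cost (55 vs 50).
H: worse on density (2.5 vs 2.2).
I: worse on cost (74 vs 50).
J: worse on density (7.2 vs 2.2).
K: worse on corrosion resistance (5 vs 7).
L: worse on corrosion resistance (6 vs 7).
No option is at least as good as G on every objective and strictly better on one.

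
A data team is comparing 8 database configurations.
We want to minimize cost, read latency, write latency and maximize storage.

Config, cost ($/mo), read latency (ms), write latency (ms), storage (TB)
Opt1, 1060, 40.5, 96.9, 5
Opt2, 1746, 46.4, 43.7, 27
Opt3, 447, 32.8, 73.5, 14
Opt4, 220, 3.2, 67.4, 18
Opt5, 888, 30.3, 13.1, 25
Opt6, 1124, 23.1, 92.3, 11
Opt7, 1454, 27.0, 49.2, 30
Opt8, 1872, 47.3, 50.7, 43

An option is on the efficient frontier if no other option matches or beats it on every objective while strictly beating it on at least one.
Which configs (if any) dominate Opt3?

Opt4

Opt4: cost 220≤447, read latency 3.2≤32.8, write latency 67.4≤73.5, storage 18≥14 — dominates Opt3.
Others (Opt1, Opt2, Opt5, Opt6, Opt7, Opt8) are each worse than Opt3 on at least one objective.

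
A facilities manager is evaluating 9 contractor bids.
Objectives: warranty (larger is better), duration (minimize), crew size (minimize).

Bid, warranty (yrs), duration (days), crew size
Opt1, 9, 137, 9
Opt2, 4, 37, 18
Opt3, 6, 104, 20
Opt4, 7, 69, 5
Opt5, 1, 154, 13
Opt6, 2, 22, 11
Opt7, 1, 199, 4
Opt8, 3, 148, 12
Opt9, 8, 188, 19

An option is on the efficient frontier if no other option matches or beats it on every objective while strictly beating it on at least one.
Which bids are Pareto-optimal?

Opt1, Opt2, Opt4, Opt6, Opt7

Opt1: not dominated (best warranty).
Opt2: not dominated.
Opt3: dominated by Opt4 (warranty 7≥6, duration 69≤104, crew size 5≤20).
Opt4: not dominated.
Opt5: dominated by Opt1 (warranty 9≥1, duration 137≤154, crew size 9≤13).
Opt6: not dominated (best duration).
Opt7: not dominated (best crew size).
Opt8: dominated by Opt1 (warranty 9≥3, duration 137≤148, crew size 9≤12).
Opt9: dominated by Opt1 (warranty 9≥8, duration 137≤188, crew size 9≤19).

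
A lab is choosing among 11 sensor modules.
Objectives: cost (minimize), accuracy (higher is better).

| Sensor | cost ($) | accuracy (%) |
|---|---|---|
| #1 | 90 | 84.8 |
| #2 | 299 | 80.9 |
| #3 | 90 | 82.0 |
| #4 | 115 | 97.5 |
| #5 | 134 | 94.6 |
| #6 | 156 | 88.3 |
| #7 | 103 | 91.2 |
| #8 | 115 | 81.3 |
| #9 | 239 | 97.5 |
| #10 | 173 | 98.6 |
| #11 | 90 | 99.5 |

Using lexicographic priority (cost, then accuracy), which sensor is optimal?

First minimize cost: best is 90, kept {#1, #3, #11}.
Then maximize accuracy: best is 99.5, kept {#11}.

#11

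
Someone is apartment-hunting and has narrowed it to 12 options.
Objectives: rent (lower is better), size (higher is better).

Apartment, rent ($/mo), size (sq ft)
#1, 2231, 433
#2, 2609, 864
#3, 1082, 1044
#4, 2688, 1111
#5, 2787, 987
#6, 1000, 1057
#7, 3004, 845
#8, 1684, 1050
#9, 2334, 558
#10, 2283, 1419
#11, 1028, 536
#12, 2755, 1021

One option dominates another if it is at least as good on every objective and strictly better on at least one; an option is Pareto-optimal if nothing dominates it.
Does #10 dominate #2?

Yes

#10 vs #2: rent 2283≤2609, size 1419≥864 — #10 is at least as good on every objective with at least one strict improvement.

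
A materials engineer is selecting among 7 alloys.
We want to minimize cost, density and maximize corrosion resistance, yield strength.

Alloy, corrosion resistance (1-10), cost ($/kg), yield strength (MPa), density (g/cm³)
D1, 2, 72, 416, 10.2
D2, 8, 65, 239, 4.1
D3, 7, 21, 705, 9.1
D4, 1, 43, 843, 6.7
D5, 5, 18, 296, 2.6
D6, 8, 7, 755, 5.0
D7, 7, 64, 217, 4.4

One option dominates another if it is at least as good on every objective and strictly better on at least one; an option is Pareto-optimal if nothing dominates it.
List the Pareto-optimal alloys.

D2, D4, D5, D6, D7

D1: dominated by D3 (corrosion resistance 7≥2, cost 21≤72, yield strength 705≥416, density 9.1≤10.2).
D2: not dominated.
D3: dominated by D6 (corrosion resistance 8≥7, cost 7≤21, yield strength 755≥705, density 5.0≤9.1).
D4: not dominated (best yield strength).
D5: not dominated (best density).
D6: not dominated (best cost).
D7: not dominated.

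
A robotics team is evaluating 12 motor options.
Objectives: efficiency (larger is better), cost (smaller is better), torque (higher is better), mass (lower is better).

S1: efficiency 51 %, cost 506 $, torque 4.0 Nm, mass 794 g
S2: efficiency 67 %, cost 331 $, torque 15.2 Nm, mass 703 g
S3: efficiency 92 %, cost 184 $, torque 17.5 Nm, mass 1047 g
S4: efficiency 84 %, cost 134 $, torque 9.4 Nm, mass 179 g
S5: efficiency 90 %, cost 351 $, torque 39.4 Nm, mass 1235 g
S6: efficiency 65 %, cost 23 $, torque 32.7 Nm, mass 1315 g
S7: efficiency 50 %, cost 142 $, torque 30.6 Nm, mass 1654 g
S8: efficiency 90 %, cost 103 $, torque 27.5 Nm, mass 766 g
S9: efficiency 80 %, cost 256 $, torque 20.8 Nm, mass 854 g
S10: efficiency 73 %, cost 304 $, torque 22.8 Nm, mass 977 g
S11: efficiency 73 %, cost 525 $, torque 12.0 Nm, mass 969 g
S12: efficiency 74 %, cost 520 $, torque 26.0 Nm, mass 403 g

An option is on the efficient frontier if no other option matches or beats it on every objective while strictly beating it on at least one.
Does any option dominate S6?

S1: worse on efficiency (51 vs 65).
S2: worse on cost (331 vs 23).
S3: worse on cost (184 vs 23).
S4: worse on cost (134 vs 23).
S5: worse on cost (351 vs 23).
S7: worse on efficiency (50 vs 65).
S8: worse on cost (103 vs 23).
S9: worse on cost (256 vs 23).
S10: worse on cost (304 vs 23).
S11: worse on cost (525 vs 23).
S12: worse on cost (520 vs 23).
No option is at least as good as S6 on every objective and strictly better on one.

No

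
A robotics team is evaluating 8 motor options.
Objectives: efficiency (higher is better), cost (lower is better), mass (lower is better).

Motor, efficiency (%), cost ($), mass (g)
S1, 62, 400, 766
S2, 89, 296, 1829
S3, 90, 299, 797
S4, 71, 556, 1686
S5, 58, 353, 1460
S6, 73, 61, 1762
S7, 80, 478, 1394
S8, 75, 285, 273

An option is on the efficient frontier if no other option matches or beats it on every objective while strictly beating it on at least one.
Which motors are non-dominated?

S2, S3, S6, S8

S1: dominated by S8 (efficiency 75≥62, cost 285≤400, mass 273≤766).
S2: not dominated.
S3: not dominated (best efficiency).
S4: dominated by S3 (efficiency 90≥71, cost 299≤556, mass 797≤1686).
S5: dominated by S3 (efficiency 90≥58, cost 299≤353, mass 797≤1460).
S6: not dominated (best cost).
S7: dominated by S3 (efficiency 90≥80, cost 299≤478, mass 797≤1394).
S8: not dominated (best mass).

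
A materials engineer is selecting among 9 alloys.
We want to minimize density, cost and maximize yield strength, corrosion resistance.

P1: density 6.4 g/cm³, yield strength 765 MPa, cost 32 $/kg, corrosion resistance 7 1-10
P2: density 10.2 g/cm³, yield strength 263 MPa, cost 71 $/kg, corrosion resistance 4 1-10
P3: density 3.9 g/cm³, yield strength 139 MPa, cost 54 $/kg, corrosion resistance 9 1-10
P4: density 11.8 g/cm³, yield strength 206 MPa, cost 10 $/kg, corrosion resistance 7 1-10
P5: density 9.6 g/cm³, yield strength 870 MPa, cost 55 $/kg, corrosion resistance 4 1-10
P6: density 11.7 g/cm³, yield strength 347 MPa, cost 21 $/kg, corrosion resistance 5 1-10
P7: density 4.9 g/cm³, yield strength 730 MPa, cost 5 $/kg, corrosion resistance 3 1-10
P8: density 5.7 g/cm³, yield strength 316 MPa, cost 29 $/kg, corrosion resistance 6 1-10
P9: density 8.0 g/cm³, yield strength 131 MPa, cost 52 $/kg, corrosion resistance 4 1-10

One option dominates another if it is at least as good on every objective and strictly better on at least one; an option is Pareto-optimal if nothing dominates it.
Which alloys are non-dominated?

P1: not dominated.
P2: dominated by P1 (density 6.4≤10.2, yield strength 765≥263, cost 32≤71, corrosion resistance 7≥4).
P3: not dominated (best density).
P4: not dominated.
P5: not dominated (best yield strength).
P6: not dominated.
P7: not dominated (best cost).
P8: not dominated.
P9: dominated by P1 (density 6.4≤8.0, yield strength 765≥131, cost 32≤52, corrosion resistance 7≥4).

P1, P3, P4, P5, P6, P7, P8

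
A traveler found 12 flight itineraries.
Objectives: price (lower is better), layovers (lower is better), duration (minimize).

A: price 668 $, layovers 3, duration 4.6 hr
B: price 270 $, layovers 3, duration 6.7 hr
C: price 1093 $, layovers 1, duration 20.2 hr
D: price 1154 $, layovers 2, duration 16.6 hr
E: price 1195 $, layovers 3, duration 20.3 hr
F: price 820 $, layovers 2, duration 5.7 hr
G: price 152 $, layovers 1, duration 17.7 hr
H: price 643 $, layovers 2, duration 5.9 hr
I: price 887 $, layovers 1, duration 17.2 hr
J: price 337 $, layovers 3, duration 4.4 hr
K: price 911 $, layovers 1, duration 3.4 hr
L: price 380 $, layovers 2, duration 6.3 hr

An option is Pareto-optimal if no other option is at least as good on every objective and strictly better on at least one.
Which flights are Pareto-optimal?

A: dominated by J (price 337≤668, layovers 3≤3, duration 4.4≤4.6).
B: not dominated.
C: dominated by G (price 152≤1093, layovers 1≤1, duration 17.7≤20.2).
D: dominated by F (price 820≤1154, layovers 2≤2, duration 5.7≤16.6).
E: dominated by A (price 668≤1195, layovers 3≤3, duration 4.6≤20.3).
F: not dominated.
G: not dominated (best price).
H: not dominated.
I: not dominated.
J: not dominated.
K: not dominated (best duration).
L: not dominated.

B, F, G, H, I, J, K, L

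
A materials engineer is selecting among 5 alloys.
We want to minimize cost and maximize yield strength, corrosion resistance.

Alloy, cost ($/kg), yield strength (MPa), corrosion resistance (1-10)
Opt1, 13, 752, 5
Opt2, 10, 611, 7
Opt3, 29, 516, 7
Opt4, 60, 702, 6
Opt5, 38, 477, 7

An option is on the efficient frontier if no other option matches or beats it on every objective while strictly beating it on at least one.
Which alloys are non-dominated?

Opt1: not dominated (best yield strength).
Opt2: not dominated (best cost).
Opt3: dominated by Opt2 (cost 10≤29, yield strength 611≥516, corrosion resistance 7≥7).
Opt4: not dominated.
Opt5: dominated by Opt2 (cost 10≤38, yield strength 611≥477, corrosion resistance 7≥7).

Opt1, Opt2, Opt4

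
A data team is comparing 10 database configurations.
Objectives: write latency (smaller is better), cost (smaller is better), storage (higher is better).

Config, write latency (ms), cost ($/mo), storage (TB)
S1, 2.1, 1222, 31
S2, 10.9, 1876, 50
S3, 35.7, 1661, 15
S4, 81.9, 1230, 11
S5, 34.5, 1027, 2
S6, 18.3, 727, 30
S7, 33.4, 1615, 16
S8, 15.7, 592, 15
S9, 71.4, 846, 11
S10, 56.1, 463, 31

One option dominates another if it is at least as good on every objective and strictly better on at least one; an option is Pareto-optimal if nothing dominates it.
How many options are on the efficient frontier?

5

S1: not dominated (best write latency).
S2: not dominated (best storage).
S3: dominated by S1 (write latency 2.1≤35.7, cost 1222≤1661, storage 31≥15).
S4: dominated by S1 (write latency 2.1≤81.9, cost 1222≤1230, storage 31≥11).
S5: dominated by S6 (write latency 18.3≤34.5, cost 727≤1027, storage 30≥2).
S6: not dominated.
S7: dominated by S1 (write latency 2.1≤33.4, cost 1222≤1615, storage 31≥16).
S8: not dominated.
S9: dominated by S6 (write latency 18.3≤71.4, cost 727≤846, storage 30≥11).
S10: not dominated (best cost).
Pareto-optimal: S1, S2, S6, S8, S10 → 5.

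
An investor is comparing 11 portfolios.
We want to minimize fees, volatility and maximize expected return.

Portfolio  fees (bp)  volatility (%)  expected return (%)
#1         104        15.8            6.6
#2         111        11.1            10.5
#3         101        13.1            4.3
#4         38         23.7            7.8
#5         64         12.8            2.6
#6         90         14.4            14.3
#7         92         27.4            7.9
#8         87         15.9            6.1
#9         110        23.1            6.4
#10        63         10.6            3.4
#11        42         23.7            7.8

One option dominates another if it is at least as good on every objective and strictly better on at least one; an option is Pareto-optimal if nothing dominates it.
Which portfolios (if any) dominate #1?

#6: fees 90≤104, volatility 14.4≤15.8, expected return 14.3≥6.6 — dominates #1.
Others (#2, #3, #4, #5, #7, #8, #9, #10, #11) are each worse than #1 on at least one objective.

#6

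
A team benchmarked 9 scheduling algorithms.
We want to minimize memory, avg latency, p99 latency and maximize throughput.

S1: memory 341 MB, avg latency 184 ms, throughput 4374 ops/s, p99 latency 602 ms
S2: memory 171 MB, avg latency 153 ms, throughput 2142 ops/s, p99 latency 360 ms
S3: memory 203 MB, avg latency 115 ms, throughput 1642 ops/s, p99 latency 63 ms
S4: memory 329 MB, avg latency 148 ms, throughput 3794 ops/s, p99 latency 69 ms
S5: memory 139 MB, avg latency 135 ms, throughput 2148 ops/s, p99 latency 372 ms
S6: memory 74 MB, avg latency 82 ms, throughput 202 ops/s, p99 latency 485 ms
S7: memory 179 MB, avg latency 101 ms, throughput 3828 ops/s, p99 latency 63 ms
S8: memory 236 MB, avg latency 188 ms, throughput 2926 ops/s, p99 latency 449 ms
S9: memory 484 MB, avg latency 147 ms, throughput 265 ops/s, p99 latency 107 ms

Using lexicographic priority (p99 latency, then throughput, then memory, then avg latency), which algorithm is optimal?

First minimize p99 latency: best is 63, kept {S3, S7}.
Then maximize throughput: best is 3828, kept {S7}.

S7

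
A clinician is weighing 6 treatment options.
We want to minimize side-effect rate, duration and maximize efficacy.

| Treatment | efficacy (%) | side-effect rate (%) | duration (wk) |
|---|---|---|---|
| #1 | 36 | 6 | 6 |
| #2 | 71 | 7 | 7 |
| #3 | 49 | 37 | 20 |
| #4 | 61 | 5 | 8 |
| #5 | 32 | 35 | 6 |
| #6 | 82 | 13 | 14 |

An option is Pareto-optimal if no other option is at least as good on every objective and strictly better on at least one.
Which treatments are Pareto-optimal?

#1: not dominated.
#2: not dominated.
#3: dominated by #2 (efficacy 71≥49, side-effect rate 7≤37, duration 7≤20).
#4: not dominated (best side-effect rate).
#5: dominated by #1 (efficacy 36≥32, side-effect rate 6≤35, duration 6≤6).
#6: not dominated (best efficacy).

#1, #2, #4, #6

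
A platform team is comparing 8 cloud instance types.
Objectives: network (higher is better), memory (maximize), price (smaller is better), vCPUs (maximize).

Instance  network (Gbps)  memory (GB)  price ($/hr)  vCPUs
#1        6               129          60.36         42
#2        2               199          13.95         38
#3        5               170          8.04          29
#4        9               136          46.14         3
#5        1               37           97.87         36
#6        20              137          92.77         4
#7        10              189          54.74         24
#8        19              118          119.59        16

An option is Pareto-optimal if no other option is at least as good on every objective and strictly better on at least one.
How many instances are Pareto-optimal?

#1: not dominated (best vCPUs).
#2: not dominated (best memory).
#3: not dominated (best price).
#4: not dominated.
#5: dominated by #1 (network 6≥1, memory 129≥37, price 60.36≤97.87, vCPUs 42≥36).
#6: not dominated (best network).
#7: not dominated.
#8: not dominated.
Pareto-optimal: #1, #2, #3, #4, #6, #7, #8 → 7.

7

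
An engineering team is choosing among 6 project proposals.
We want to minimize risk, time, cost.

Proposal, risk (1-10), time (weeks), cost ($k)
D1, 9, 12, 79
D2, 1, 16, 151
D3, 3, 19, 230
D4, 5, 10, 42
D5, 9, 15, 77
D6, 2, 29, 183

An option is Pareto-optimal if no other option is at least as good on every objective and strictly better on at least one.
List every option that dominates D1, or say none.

D4

D4: risk 5≤9, time 10≤12, cost 42≤79 — dominates D1.
Others (D2, D3, D5, D6) are each worse than D1 on at least one objective.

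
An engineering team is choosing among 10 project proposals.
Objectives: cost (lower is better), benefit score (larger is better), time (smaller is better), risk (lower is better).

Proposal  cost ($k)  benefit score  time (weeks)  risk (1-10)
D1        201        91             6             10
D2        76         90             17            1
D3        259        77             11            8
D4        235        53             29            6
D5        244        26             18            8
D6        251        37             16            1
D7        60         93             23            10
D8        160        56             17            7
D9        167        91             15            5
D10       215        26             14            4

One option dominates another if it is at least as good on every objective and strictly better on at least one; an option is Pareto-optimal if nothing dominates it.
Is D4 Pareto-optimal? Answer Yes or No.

No

D2 vs D4: cost 76≤235, benefit score 90≥53, time 17≤29, risk 1≤6 — D2 is at least as good on every objective and strictly better on at least one, so D2 dominates D4.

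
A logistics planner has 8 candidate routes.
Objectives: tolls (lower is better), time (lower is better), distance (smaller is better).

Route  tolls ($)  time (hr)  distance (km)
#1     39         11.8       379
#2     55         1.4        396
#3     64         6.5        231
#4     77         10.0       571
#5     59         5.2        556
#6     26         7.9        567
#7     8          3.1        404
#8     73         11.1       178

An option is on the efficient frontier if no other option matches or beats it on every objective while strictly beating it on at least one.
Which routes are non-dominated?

#1, #2, #3, #7, #8

#1: not dominated.
#2: not dominated (best time).
#3: not dominated.
#4: dominated by #2 (tolls 55≤77, time 1.4≤10.0, distance 396≤571).
#5: dominated by #2 (tolls 55≤59, time 1.4≤5.2, distance 396≤556).
#6: dominated by #7 (tolls 8≤26, time 3.1≤7.9, distance 404≤567).
#7: not dominated (best tolls).
#8: not dominated (best distance).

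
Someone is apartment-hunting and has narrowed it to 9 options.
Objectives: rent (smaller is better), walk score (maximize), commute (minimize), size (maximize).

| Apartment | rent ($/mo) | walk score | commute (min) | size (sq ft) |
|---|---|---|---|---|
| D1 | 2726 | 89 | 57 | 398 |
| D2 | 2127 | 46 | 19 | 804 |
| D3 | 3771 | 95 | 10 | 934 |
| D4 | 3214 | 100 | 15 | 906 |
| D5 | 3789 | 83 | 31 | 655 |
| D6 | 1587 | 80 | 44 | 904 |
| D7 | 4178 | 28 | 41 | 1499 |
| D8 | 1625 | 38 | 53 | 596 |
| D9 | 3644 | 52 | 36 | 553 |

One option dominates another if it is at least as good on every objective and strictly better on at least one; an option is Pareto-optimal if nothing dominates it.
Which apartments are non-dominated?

D1: not dominated.
D2: not dominated.
D3: not dominated (best commute).
D4: not dominated (best walk score).
D5: dominated by D3 (rent 3771≤3789, walk score 95≥83, commute 10≤31, size 934≥655).
D6: not dominated (best rent).
D7: not dominated (best size).
D8: dominated by D6 (rent 1587≤1625, walk score 80≥38, commute 44≤53, size 904≥596).
D9: dominated by D4 (rent 3214≤3644, walk score 100≥52, commute 15≤36, size 906≥553).

D1, D2, D3, D4, D6, D7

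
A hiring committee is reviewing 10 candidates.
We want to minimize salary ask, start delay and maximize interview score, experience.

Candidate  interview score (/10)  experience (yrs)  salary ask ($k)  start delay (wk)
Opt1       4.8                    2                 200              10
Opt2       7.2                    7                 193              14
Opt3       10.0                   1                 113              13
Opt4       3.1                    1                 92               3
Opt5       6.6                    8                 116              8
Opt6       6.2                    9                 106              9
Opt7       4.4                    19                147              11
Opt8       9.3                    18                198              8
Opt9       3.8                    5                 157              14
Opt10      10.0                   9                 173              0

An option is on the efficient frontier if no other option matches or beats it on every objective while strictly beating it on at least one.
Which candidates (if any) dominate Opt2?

Opt10: interview score 10.0≥7.2, experience 9≥7, salary ask 173≤193, start delay 0≤14 — dominates Opt2.
Others (Opt1, Opt3, Opt4, Opt5, Opt6, Opt7, Opt8, Opt9) are each worse than Opt2 on at least one objective.

Opt10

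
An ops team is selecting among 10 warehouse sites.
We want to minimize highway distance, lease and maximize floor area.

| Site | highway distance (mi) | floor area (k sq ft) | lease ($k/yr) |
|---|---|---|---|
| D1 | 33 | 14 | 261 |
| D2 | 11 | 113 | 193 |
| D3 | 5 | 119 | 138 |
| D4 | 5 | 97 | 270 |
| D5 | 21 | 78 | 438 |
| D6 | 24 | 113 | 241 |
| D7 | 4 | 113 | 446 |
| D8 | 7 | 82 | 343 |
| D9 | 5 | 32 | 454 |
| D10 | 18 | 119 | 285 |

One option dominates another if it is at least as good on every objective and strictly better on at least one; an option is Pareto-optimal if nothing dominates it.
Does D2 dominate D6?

Yes

D2 vs D6: highway distance 11≤24, floor area 113≥113, lease 193≤241 — D2 is at least as good on every objective with at least one strict improvement.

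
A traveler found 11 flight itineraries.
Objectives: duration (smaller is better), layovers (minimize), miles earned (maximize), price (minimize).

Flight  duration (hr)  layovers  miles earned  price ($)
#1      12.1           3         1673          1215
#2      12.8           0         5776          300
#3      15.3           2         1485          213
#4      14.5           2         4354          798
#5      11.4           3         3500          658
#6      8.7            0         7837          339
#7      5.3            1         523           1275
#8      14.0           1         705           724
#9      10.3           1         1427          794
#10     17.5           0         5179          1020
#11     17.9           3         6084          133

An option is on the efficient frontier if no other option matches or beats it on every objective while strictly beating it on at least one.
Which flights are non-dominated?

#1: dominated by #5 (duration 11.4≤12.1, layovers 3≤3, miles earned 3500≥1673, price 658≤1215).
#2: not dominated.
#3: not dominated.
#4: dominated by #2 (duration 12.8≤14.5, layovers 0≤2, miles earned 5776≥4354, price 300≤798).
#5: dominated by #6 (duration 8.7≤11.4, layovers 0≤3, miles earned 7837≥3500, price 339≤658).
#6: not dominated (best miles earned).
#7: not dominated (best duration).
#8: dominated by #2 (duration 12.8≤14.0, layovers 0≤1, miles earned 5776≥705, price 300≤724).
#9: dominated by #6 (duration 8.7≤10.3, layovers 0≤1, miles earned 7837≥1427, price 339≤794).
#10: dominated by #2 (duration 12.8≤17.5, layovers 0≤0, miles earned 5776≥5179, price 300≤1020).
#11: not dominated (best price).

#2, #3, #6, #7, #11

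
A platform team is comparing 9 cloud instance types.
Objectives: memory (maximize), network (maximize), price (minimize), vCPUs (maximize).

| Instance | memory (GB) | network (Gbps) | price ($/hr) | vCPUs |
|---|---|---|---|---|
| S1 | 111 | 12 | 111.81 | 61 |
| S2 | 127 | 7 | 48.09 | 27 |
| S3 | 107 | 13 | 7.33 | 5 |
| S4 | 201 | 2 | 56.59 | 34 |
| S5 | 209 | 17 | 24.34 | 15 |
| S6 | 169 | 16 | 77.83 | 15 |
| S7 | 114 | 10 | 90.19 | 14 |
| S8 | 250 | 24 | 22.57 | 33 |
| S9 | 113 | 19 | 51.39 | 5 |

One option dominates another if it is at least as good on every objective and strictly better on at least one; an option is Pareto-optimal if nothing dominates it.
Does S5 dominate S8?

S5 vs S8: S5 is worse on memory (209 vs 250), so it does not dominate S8.

No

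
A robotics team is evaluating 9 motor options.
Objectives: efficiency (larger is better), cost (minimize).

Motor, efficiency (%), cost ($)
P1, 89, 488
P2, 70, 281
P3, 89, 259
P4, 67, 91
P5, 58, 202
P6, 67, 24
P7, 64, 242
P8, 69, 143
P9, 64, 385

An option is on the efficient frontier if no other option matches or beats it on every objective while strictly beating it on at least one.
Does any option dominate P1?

P3 vs P1: efficiency 89≥89, cost 259≤488 — P3 is at least as good on every objective and strictly better on at least one, so P3 dominates P1.

Yes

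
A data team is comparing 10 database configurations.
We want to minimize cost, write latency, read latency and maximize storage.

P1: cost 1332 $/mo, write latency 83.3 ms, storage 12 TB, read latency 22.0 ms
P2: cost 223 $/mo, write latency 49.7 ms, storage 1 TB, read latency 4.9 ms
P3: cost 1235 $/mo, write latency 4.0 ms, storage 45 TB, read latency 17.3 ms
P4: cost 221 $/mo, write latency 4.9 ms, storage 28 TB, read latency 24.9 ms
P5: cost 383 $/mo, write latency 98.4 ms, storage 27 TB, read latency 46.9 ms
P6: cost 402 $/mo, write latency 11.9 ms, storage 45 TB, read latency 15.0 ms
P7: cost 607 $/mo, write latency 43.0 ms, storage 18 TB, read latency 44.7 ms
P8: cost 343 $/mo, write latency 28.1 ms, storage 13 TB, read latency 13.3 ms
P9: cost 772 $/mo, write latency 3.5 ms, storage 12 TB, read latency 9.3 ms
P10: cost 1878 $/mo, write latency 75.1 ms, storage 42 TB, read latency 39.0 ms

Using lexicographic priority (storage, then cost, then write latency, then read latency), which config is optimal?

First maximize storage: best is 45, kept {P3, P6}.
Then minimize cost: best is 402, kept {P6}.

P6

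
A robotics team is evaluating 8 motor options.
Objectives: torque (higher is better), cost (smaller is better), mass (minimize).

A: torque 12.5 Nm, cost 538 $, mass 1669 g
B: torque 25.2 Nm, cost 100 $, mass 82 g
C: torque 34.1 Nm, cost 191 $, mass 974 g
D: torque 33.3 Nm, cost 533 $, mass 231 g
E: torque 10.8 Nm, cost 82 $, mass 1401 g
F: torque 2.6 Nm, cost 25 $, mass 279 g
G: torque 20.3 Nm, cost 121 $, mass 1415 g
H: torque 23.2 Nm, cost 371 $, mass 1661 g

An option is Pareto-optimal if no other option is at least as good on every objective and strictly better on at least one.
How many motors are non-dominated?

A: dominated by B (torque 25.2≥12.5, cost 100≤538, mass 82≤1669).
B: not dominated (best mass).
C: not dominated (best torque).
D: not dominated.
E: not dominated.
F: not dominated (best cost).
G: dominated by B (torque 25.2≥20.3, cost 100≤121, mass 82≤1415).
H: dominated by B (torque 25.2≥23.2, cost 100≤371, mass 82≤1661).
Pareto-optimal: B, C, D, E, F → 5.

5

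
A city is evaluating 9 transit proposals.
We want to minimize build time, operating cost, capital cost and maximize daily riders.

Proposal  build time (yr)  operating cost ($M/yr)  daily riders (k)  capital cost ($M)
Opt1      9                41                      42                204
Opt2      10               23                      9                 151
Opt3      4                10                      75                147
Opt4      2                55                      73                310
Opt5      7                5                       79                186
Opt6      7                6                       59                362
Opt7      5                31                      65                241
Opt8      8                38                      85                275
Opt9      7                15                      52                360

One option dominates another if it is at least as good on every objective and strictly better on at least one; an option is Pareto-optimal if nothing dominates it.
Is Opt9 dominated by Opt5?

Yes

Opt5 vs Opt9: build time 7≤7, operating cost 5≤15, daily riders 79≥52, capital cost 186≤360 — Opt5 is at least as good on every objective with at least one strict improvement.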